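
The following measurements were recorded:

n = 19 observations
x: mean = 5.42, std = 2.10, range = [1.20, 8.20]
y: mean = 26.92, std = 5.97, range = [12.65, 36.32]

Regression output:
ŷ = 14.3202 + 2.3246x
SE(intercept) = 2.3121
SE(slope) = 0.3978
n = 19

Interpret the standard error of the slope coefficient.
SE(slope) = 0.3978 measures the uncertainty in the estimated slope. The coefficient is estimated precisely (SE/|β̂₁| = 17.1%).

SE(β̂₁) = s / √Sxx, where s is the residual standard deviation and Sxx = Σ(x − x̄)². It is the yardstick for how far β̂₁ = 2.3246 could plausibly be from the true slope.

Relative precision:
- SE / |β̂₁| = 0.3978 / 2.3246 = 17.1%
- Rule of thumb (under 20%: precise; 20% to under 50%: moderately precise; 50% or more: imprecise) → precise

Link to the t-test: t = β̂₁ / SE(β̂₁) = 2.3246 / 0.3978 = 5.8436, the statistic for H₀: β₁ = 0.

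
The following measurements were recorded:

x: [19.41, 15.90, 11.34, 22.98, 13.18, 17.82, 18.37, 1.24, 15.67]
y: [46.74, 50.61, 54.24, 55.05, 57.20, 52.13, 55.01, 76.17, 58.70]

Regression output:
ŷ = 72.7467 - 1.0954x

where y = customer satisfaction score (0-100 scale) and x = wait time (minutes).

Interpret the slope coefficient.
An increase of one minute in wait time is associated with a 1.0954 points decrease in predicted satisfaction score.

The slope coefficient β₁ = -1.0954 represents the marginal effect of wait time on satisfaction score.

Interpretation:
- Wait time up by 1 minute → predicted satisfaction score decreases by 1.0954 points
- This is a linear approximation: the same per-unit change is assumed across the whole observed x range

(β₀ = 72.7467 is the fitted value at x = 0 and is not part of the slope interpretation.)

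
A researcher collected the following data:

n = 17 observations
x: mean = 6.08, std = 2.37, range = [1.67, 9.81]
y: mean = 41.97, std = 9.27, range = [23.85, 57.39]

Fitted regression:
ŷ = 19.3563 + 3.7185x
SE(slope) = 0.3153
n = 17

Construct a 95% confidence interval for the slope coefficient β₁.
The 95% CI for β₁ is (3.0465, 4.3905)

Confidence interval for the slope:

The 95% CI for β₁ is: β̂₁ ± t*(α/2, n-2) × SE(β̂₁)

Step 1: Find critical t-value
- Confidence level = 0.95
- Degrees of freedom = n - 2 = 17 - 2 = 15
- t*(α/2, 15) = 2.1314

Step 2: Calculate margin of error
Margin = 2.1314 × 0.3153 = 0.6720

Step 3: Construct interval
CI = 3.7185 ± 0.6720
CI = (3.0465, 4.3905)

Interpretation: each one-unit increase in x is associated with a change in mean y of between 3.0465 and 4.3905, with 95% confidence.
The interval does not include 0, suggesting a significant linear relationship.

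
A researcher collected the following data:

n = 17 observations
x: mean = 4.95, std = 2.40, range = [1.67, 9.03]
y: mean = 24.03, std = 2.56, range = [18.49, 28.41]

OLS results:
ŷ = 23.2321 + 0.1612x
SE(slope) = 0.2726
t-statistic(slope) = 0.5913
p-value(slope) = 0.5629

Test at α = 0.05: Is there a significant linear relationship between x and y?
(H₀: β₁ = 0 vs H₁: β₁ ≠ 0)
p-value = 0.5629 ≥ α = 0.05, so we fail to reject H₀. The relationship is not significant.

Hypothesis test for the slope coefficient:

H₀: β₁ = 0 (no linear relationship)
H₁: β₁ ≠ 0 (linear relationship exists)

Test statistic: t = β̂₁ / SE(β̂₁) = 0.1612 / 0.2726 = 0.5913

With df = 15, the two-sided p-value for |t| = 0.5913 is 0.5629.

Decision rule: reject H₀ if p-value < α.
p-value = 0.5629 ≥ α = 0.05 → fail to reject H₀.

There is not sufficient evidence at the 5% significance level to conclude that a linear relationship exists between x and y.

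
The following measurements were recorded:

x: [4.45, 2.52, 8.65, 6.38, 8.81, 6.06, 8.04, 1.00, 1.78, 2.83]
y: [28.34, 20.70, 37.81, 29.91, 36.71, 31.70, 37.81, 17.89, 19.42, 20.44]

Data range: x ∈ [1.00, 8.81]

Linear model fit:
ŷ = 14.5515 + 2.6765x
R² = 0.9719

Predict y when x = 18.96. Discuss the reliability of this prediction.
ŷ = 65.2979, but this is extrapolation (above the data range [1.00, 8.81]) and may be unreliable.

Prediction calculation:
ŷ = 14.5515 + 2.6765 × 18.96
ŷ = 65.2979

Reliability:
- Data range: x ∈ [1.00, 8.81]
- Prediction point: x = 18.96 is 10.15 units above the observed range → this is EXTRAPOLATION, not interpolation

Why that matters here:
- The linear relationship may not hold outside the observed range
- Real relationships often flatten, saturate, or turn nonlinear at extremes
- The standard error of prediction grows with (x − x̄)², and x = 18.96 is far from x̄ = 5.05

Report the number if required, but flag clearly that it is an extrapolation.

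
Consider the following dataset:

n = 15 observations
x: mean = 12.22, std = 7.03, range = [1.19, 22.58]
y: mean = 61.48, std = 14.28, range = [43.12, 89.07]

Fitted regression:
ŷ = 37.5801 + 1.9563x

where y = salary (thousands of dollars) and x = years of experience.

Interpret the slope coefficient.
For each additional year of experience, predicted salary increases by approximately 1.9563 thousand dollars.

The slope β₁ = 1.9563 gives the rate at which the fitted salary changes with experience.

Interpretation:
- Experience up by 1 year → predicted salary increases by 1.9563 thousand dollars
- This is a linear approximation: the same per-unit change is assumed across the whole observed x range

The intercept β₀ = 37.5801 is the predicted salary when experience = 0; since the smallest observed x is 1.19, this is an extrapolation and mainly anchors the line.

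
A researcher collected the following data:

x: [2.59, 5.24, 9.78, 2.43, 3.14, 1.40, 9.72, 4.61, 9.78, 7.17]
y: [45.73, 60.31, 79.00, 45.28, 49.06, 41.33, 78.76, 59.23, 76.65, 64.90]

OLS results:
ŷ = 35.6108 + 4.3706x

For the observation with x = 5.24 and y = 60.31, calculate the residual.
Residual = 1.7973

The residual is the difference between the actual value and the predicted value:

Residual = y - ŷ

Step 1: Calculate predicted value
ŷ = 35.6108 + 4.3706 × 5.24
ŷ = 58.5127

Step 2: Calculate residual
Residual = 60.31 - 58.5127
Residual = 1.7973

Interpretation: the model underestimates the actual value by 1.7973 at this point (positive residual → observation lies above the fitted line).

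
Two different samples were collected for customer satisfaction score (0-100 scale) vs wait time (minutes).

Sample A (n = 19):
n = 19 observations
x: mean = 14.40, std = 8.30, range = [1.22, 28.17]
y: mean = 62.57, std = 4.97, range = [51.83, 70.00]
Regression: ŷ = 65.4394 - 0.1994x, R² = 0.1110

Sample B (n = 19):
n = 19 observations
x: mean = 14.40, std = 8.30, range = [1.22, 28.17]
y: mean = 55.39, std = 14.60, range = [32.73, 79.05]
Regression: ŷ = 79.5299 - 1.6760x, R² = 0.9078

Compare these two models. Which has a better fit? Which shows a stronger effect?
Model B has the better fit (R² = 0.9078 vs 0.1110). Model B shows the stronger effect (|β₁| = 1.6760 vs 0.1994).

Model Comparison:

Which explains more variance? (R²)
- Model A: R² = 0.1110 → 11.10% of variance in satisfaction score explained
- Model B: R² = 0.9078 → 90.78% of variance in satisfaction score explained
- 0.9078 > 0.1110 → Model B has the better fit

Which has the larger per-minute effect? (|β₁|)
- Model A: β₁ = -0.1994 → predicted satisfaction score falls 0.1994 points per additional minute of wait time
- Model B: β₁ = -1.6760 → predicted satisfaction score falls 1.6760 points per additional minute of wait time
- |-0.1994| < |-1.6760| → Model B shows the stronger marginal effect

Note: The two samples could reflect different populations, time periods, or measurement quality.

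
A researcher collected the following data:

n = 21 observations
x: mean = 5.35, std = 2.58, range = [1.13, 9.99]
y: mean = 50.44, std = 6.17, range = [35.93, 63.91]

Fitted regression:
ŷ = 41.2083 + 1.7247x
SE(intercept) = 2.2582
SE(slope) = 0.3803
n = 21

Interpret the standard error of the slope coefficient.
SE(β̂₁) = 0.3803 is the estimated standard deviation of the slope estimate across repeated samples; relative to β̂₁ = 1.7247 that is 22.1%, a moderately precise estimate.

What SE measures:
- The standard error quantifies the sampling variability of the coefficient estimate
- It is the estimated standard deviation of β̂₁ across hypothetical repeated samples of the same size
- Smaller SE → more precise estimate

Relative precision:
- SE / |β̂₁| = 0.3803 / 1.7247 = 22.1%
- Rule of thumb (under 20%: precise; 20% to under 50%: moderately precise; 50% or more: imprecise) → moderately precise

Rough 95% range (±2 SE): 1.7247 ± 0.7606 → (0.9641, 2.4853).

What drives SE(β̂₁): larger n (here n = 21) → smaller SE; wider spread of x values → smaller SE; more residual scatter → larger SE.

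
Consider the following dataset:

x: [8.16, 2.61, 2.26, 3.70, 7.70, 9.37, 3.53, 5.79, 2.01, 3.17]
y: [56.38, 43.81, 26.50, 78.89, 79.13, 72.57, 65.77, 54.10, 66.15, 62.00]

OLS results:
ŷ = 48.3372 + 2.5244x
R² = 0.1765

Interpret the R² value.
R² = 0.1765 means 17.65% of the variation in y is explained by the linear relationship with x. This indicates a weak fit.

R² = 1 − SS_res/SS_tot compares the residual scatter to the total scatter of y about its mean.

Here R² = 0.1765:
- Explained: 17.65% of the variation in y
- Unexplained (residual): 100% − 17.65% = 82.35%
- Rule of thumb (below 0.3 weak; 0.3 to below 0.7 moderate; 0.7 and above strong) → weak

Note: R² never decreases when predictors are added, so it should not be used alone to compare models of different size.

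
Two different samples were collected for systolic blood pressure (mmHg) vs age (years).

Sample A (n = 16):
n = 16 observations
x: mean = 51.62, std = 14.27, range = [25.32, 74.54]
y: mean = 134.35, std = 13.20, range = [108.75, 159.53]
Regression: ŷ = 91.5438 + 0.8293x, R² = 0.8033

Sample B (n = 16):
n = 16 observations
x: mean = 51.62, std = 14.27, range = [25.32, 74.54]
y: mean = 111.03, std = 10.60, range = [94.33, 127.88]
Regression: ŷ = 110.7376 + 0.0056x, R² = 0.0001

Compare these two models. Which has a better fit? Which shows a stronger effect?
Model A has the better fit (R² = 0.8033 vs 0.0001). Model A shows the stronger effect (|β₁| = 0.8293 vs 0.0056).

Model Comparison:

Fit — compare R²:
- Model A: R² = 0.8033 → 80.33% of variance in blood pressure explained
- Model B: R² = 0.0001 → 0.01% of variance in blood pressure explained
- 0.8033 > 0.0001 → Model A has the better fit

Strength of effect — compare |β₁|:
- Model A: β₁ = 0.8293 → predicted blood pressure rises 0.8293 mmHg per additional year of age
- Model B: β₁ = 0.0056 → predicted blood pressure rises 0.0056 mmHg per additional year of age
- |0.8293| > |0.0056| → Model A shows the stronger marginal effect

Notes:
- A steeper slope doesn't make a better model if the scatter around the line is large.
- A better fit (higher R²) doesn't necessarily mean a more important relationship.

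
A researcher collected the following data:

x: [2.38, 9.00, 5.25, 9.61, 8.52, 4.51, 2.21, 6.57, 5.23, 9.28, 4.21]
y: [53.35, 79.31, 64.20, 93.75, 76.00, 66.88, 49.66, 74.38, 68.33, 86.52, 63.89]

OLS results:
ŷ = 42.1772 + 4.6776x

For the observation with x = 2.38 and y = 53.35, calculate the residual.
Residual = 0.0401

The residual is the difference between the actual value and the predicted value:

Residual = y - ŷ

Step 1: Calculate predicted value
ŷ = 42.1772 + 4.6776 × 2.38
ŷ = 53.3099

Step 2: Calculate residual
Residual = 53.35 - 53.3099
Residual = 0.0401

Interpretation: the model underestimates the actual value by 0.0401 at this point (positive residual → observation lies above the fitted line).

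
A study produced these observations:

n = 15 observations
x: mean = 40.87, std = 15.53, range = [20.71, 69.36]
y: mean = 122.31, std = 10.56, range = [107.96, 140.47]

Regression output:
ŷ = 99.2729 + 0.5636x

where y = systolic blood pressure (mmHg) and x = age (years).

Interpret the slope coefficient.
For each additional year of age, predicted blood pressure increases by approximately 0.5636 mmHg.

The slope coefficient β₁ = 0.5636 represents the marginal effect of age on blood pressure.

Interpretation:
- Age up by 1 year → predicted blood pressure increases by 0.5636 mmHg
- This is a linear approximation: the same per-unit change is assumed across the whole observed x range

The intercept β₀ = 99.2729 is the predicted blood pressure when age = 0; since the smallest observed x is 20.71, this is an extrapolation and mainly anchors the line.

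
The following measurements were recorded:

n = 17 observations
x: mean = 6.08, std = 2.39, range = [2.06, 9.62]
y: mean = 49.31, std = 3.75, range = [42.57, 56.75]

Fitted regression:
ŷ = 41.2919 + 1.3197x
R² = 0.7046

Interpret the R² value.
R² = 0.7046 means 70.46% of the variation in y is explained by the linear relationship with x. This indicates a strong fit.

The coefficient of determination R² is the fraction of the total variation in y that the fitted line accounts for.

Here R² = 0.7046:
- Explained: 70.46% of the variation in y
- Unexplained (residual): 100% − 70.46% = 29.54%
- Rule of thumb (below 0.3 weak; 0.3 to below 0.7 moderate; 0.7 and above strong) → strong

Equivalently, for simple linear regression R² = r², so |r| = √0.7046 ≈ 0.8394.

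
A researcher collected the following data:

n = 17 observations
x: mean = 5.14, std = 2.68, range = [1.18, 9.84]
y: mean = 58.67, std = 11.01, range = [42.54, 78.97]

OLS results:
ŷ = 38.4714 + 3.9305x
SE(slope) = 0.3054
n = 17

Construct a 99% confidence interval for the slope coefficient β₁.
The 99% CI for β₁ is (3.0306, 4.8304)

Confidence interval for the slope:

The 99% CI for β₁ is: β̂₁ ± t*(α/2, n-2) × SE(β̂₁)

Step 1: Find critical t-value
- Confidence level = 0.99
- Degrees of freedom = n - 2 = 17 - 2 = 15
- t*(α/2, 15) = 2.9467

Step 2: Calculate margin of error
Margin = 2.9467 × 0.3054 = 0.8999

Step 3: Construct interval
CI = 3.9305 ± 0.8999
CI = (3.0306, 4.8304)

Interpretation: intervals built this way capture the true β₁ in 99% of repeated samples; here the plausible range for the per-unit effect of x on y is 3.0306 to 4.8304.
Both endpoints are positive, so the data support a genuinely positive slope at this confidence level.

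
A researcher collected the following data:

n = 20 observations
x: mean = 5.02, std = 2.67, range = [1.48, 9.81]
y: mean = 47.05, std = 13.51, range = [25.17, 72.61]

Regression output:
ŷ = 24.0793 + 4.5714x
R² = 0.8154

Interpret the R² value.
The model explains 81.54% of the variance in y (R² = 0.8154), leaving 18.46% unexplained; the fit is strong.

R² = 1 − SS_res/SS_tot compares the residual scatter to the total scatter of y about its mean.

Here R² = 0.8154:
- Explained: 81.54% of the variation in y
- Unexplained (residual): 100% − 81.54% = 18.46%
- Rule of thumb (below 0.3 weak; 0.3 to below 0.7 moderate; 0.7 and above strong) → strong

Calculation: R² = 1 − (SS_res / SS_tot), where SS_res is the sum of squared residuals and SS_tot the total sum of squares.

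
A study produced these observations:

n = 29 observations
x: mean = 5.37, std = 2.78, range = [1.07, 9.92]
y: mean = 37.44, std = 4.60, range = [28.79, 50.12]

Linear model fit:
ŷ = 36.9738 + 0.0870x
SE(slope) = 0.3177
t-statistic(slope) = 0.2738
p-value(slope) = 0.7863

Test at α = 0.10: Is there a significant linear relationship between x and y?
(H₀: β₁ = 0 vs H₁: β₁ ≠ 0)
Since p-value = 0.7863 ≥ α = 0.10, fail to reject H₀ — the slope is not significantly different from 0.

Hypothesis test for the slope coefficient:

H₀: β₁ = 0 (no linear relationship)
H₁: β₁ ≠ 0 (linear relationship exists)

Test statistic: t = β̂₁ / SE(β̂₁) = 0.0870 / 0.3177 = 0.2738

p = 0.7863: how often a slope estimate this far from 0 (in SE units) would arise by chance if β₁ were truly 0.

Decision rule: reject H₀ if p-value < α.
p-value = 0.7863 ≥ α = 0.10 → fail to reject H₀.

At α = 0.10 the data do not provide convincing evidence of a nonzero slope.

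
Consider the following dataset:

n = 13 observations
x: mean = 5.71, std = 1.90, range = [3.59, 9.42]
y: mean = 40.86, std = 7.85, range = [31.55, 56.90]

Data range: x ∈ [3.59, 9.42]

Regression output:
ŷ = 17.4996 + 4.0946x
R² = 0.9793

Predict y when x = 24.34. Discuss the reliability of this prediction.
ŷ = 117.1622 (extrapolation — x = 24.34 lies outside [3.59, 9.42], so reliability is low).

Prediction calculation:
ŷ = 17.4996 + 4.0946 × 24.34
ŷ = 117.1622

Reliability:
- Data range: x ∈ [3.59, 9.42]
- Prediction point: x = 24.34 is 14.92 units above the observed range → this is EXTRAPOLATION, not interpolation

Why that matters here:
- Real relationships often flatten, saturate, or turn nonlinear at extremes
- There are no observations near this x to validate the fitted line there
- The standard error of prediction grows with (x − x̄)², and x = 24.34 is far from x̄ = 5.71

Report the number if required, but flag clearly that it is an extrapolation.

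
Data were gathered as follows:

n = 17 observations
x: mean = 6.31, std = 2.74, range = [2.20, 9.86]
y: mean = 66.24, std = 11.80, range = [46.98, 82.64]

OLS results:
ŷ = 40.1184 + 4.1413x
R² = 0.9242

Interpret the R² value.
The model explains 92.42% of the variance in y (R² = 0.9242), leaving 7.58% unexplained; the fit is strong.

R² = 1 − SS_res/SS_tot compares the residual scatter to the total scatter of y about its mean.

Here R² = 0.9242:
- Explained: 92.42% of the variation in y
- Unexplained (residual): 100% − 92.42% = 7.58%
- Rule of thumb (below 0.3 weak; 0.3 to below 0.7 moderate; 0.7 and above strong) → strong

Calculation: R² = 1 − (SS_res / SS_tot), where SS_res is the sum of squared residuals and SS_tot the total sum of squares.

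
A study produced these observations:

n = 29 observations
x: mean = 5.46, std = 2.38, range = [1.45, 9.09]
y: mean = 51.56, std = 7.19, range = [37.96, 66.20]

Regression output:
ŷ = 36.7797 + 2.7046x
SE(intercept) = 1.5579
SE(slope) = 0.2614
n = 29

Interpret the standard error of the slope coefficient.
SE(slope) = 0.2614 measures the uncertainty in the estimated slope. The coefficient is estimated precisely (SE/|β̂₁| = 9.7%).

What SE measures:
- The standard error quantifies the sampling variability of the coefficient estimate
- It is the estimated standard deviation of β̂₁ across hypothetical repeated samples of the same size
- Smaller SE → more precise estimate

Relative precision:
- SE / |β̂₁| = 0.2614 / 2.7046 = 9.7%
- Rule of thumb (under 20%: precise; 20% to under 50%: moderately precise; 50% or more: imprecise) → precise

Rough 95% range (±2 SE): 2.7046 ± 0.5228 → (2.1818, 3.2274).

What drives SE(β̂₁): larger n (here n = 29) → smaller SE; more residual scatter → larger SE.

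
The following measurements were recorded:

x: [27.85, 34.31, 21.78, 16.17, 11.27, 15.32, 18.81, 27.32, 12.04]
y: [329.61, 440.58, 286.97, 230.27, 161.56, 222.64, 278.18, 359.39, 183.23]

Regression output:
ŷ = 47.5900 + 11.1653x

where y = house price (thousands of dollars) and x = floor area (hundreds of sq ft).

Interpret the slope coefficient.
On average, house price is about 11.1653 thousand dollars higher for every extra hundred sq ft of floor area.

The slope β₁ = 11.1653 gives the rate at which the fitted house price changes with floor area.

Interpretation:
- Floor area up by 1 hundred sq ft → predicted house price increases by 11.1653 thousand dollars
- The effect is assumed constant over the observed range of x (linearity)
- The sign (+) gives the direction; the magnitude 11.1653 gives the size of the effect per hundred sq ft

(β₀ = 47.5900 is the fitted value at x = 0 and is not part of the slope interpretation.)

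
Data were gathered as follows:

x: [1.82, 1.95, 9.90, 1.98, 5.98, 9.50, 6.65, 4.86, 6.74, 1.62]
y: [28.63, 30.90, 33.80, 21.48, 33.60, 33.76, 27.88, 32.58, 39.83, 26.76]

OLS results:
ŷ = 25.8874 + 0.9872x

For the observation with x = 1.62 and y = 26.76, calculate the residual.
Residual = -0.7267

The residual is the difference between the actual value and the predicted value:

Residual = y - ŷ

Step 1: Calculate predicted value
ŷ = 25.8874 + 0.9872 × 1.62
ŷ = 27.4867

Step 2: Calculate residual
Residual = 26.76 - 27.4867
Residual = -0.7267

The residual is negative, so the observed y = 26.76 sits below the regression line (the line overestimates it by 0.7267).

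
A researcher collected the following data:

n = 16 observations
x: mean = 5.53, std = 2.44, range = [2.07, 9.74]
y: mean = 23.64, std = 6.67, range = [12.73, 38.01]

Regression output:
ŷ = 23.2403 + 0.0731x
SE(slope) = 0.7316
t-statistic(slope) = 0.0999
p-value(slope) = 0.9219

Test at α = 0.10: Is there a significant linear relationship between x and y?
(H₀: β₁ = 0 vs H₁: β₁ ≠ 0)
Fail to reject H₀: p-value = 0.9219 ≥ α = 0.10. The linear relationship is not significant at the 10% level.

Hypothesis test for the slope coefficient:

H₀: β₁ = 0 (no linear relationship)
H₁: β₁ ≠ 0 (linear relationship exists)

Test statistic: t = β̂₁ / SE(β̂₁) = 0.0731 / 0.7316 = 0.0999

p = 0.9219: how often a slope estimate this far from 0 (in SE units) would arise by chance if β₁ were truly 0.

Decision rule: reject H₀ if p-value < α.
p-value = 0.9219 ≥ α = 0.10 → fail to reject H₀.

Conclusion: the linear association between x and y is not significant at the 10% level.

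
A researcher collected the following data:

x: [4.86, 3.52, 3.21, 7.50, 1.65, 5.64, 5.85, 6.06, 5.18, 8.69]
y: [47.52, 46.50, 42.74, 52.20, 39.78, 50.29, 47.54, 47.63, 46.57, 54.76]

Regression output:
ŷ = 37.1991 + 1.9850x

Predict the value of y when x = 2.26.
ŷ = 41.6852

To predict y for x = 2.26, substitute into the regression equation:

ŷ = 37.1991 + 1.9850 × 2.26
ŷ = 37.1991 + 4.4861
ŷ = 41.6852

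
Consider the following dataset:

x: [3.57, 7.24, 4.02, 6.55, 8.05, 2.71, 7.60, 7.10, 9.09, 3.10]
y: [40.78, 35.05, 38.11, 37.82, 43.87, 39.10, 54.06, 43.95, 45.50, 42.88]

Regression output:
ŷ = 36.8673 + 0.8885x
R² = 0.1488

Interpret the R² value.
R² = 0.1488 means 14.88% of the variation in y is explained by the linear relationship with x. This indicates a weak fit.

R² (coefficient of determination) measures the proportion of variance in y explained by the regression model.

Here R² = 0.1488:
- Explained: 14.88% of the variation in y
- Unexplained (residual): 100% − 14.88% = 85.12%
- Rule of thumb (below 0.3 weak; 0.3 to below 0.7 moderate; 0.7 and above strong) → weak

Calculation: R² = 1 − (SS_res / SS_tot), where SS_res is the sum of squared residuals and SS_tot the total sum of squares.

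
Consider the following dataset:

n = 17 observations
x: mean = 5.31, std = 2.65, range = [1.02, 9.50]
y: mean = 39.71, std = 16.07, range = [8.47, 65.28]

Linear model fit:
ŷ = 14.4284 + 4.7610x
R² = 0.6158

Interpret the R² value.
R² = 0.6158 means 61.58% of the variation in y is explained by the linear relationship with x. This indicates a moderate fit.

R² = 1 − SS_res/SS_tot compares the residual scatter to the total scatter of y about its mean.

Here R² = 0.6158:
- Explained: 61.58% of the variation in y
- Unexplained (residual): 100% − 61.58% = 38.42%
- Rule of thumb (below 0.3 weak; 0.3 to below 0.7 moderate; 0.7 and above strong) → moderate

Equivalently, for simple linear regression R² = r², so |r| = √0.6158 ≈ 0.7847.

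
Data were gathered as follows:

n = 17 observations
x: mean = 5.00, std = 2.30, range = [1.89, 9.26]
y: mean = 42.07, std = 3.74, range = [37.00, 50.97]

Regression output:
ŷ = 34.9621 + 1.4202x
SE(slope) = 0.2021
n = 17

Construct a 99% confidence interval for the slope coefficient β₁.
The 99% CI for β₁ is (0.8247, 2.0157)

Confidence interval for the slope:

The 99% CI for β₁ is: β̂₁ ± t*(α/2, n-2) × SE(β̂₁)

Step 1: Find critical t-value
- Confidence level = 0.99
- Degrees of freedom = n - 2 = 17 - 2 = 15
- t*(α/2, 15) = 2.9467

Step 2: Calculate margin of error
Margin = 2.9467 × 0.2021 = 0.5955

Step 3: Construct interval
CI = 1.4202 ± 0.5955
CI = (0.8247, 2.0157)

Interpretation: intervals built this way capture the true β₁ in 99% of repeated samples; here the plausible range for the per-unit effect of x on y is 0.8247 to 2.0157.
Both endpoints are positive, so the data support a genuinely positive slope at this confidence level.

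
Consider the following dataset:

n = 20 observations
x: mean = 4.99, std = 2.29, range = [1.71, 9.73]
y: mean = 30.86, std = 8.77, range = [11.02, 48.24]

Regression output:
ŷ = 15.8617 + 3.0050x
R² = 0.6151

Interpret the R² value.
About 61.51% of the variability in y is accounted for by the regression on x (R² = 0.6151) — a moderate linear fit.

The coefficient of determination R² is the fraction of the total variation in y that the fitted line accounts for.

Here R² = 0.6151:
- Explained: 61.51% of the variation in y
- Unexplained (residual): 100% − 61.51% = 38.49%
- Rule of thumb (below 0.3 weak; 0.3 to below 0.7 moderate; 0.7 and above strong) → moderate

Equivalently, for simple linear regression R² = r², so |r| = √0.6151 ≈ 0.7843.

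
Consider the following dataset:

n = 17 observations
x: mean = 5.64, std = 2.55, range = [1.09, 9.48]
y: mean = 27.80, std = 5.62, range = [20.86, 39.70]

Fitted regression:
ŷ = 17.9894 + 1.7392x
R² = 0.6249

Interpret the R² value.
R² = 0.6249 means 62.49% of the variation in y is explained by the linear relationship with x. This indicates a moderate fit.

R² = 1 − SS_res/SS_tot compares the residual scatter to the total scatter of y about its mean.

Here R² = 0.6249:
- Explained: 62.49% of the variation in y
- Unexplained (residual): 100% − 62.49% = 37.51%
- Rule of thumb (below 0.3 weak; 0.3 to below 0.7 moderate; 0.7 and above strong) → moderate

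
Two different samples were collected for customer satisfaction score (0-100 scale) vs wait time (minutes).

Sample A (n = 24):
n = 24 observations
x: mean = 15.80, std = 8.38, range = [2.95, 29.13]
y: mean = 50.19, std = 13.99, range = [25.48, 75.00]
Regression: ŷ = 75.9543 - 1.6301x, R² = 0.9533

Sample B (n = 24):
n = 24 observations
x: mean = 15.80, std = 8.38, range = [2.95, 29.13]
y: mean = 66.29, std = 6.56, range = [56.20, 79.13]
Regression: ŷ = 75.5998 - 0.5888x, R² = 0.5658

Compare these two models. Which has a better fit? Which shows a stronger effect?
Model A has the better fit (R² = 0.9533 vs 0.5658). Model A shows the stronger effect (|β₁| = 1.6301 vs 0.5888).

Model Comparison:

Which explains more variance? (R²)
- Model A: R² = 0.9533 → 95.33% of variance in satisfaction score explained
- Model B: R² = 0.5658 → 56.58% of variance in satisfaction score explained
- 0.9533 > 0.5658 → Model A has the better fit

Which has the larger per-minute effect? (|β₁|)
- Model A: β₁ = -1.6301 → predicted satisfaction score falls 1.6301 points per additional minute of wait time
- Model B: β₁ = -0.5888 → predicted satisfaction score falls 0.5888 points per additional minute of wait time
- |-1.6301| > |-0.5888| → Model A shows the stronger marginal effect

Notes:
- A better fit (higher R²) doesn't necessarily mean a more important relationship.
- R² measures how tightly points cluster around the line; β₁ measures how steep the line is — they answer different questions.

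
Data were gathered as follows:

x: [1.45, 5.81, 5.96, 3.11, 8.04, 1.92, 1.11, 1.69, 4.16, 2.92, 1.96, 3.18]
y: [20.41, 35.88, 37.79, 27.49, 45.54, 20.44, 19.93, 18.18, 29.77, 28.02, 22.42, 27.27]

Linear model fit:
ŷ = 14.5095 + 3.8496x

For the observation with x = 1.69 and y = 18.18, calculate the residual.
Residual = -2.8353

The residual is the difference between the actual value and the predicted value:

Residual = y - ŷ

Step 1: Calculate predicted value
ŷ = 14.5095 + 3.8496 × 1.69
ŷ = 21.0153

Step 2: Calculate residual
Residual = 18.18 - 21.0153
Residual = -2.8353

Interpretation: the model overestimates the actual value by 2.8353 at this point (negative residual → observation lies below the fitted line).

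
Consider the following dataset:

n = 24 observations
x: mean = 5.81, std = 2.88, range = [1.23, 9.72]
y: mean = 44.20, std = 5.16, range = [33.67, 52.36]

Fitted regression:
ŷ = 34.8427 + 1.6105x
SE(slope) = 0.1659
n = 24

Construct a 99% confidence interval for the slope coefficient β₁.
The 99% CI for β₁ is (1.1429, 2.0781)

Confidence interval for the slope:

The 99% CI for β₁ is: β̂₁ ± t*(α/2, n-2) × SE(β̂₁)

Step 1: Find critical t-value
- Confidence level = 0.99
- Degrees of freedom = n - 2 = 24 - 2 = 22
- t*(α/2, 22) = 2.8188

Step 2: Calculate margin of error
Margin = 2.8188 × 0.1659 = 0.4676

Step 3: Construct interval
CI = 1.6105 ± 0.4676
CI = (1.1429, 2.0781)

Interpretation: intervals built this way capture the true β₁ in 99% of repeated samples; here the plausible range for the per-unit effect of x on y is 1.1429 to 2.0781.
Since 0 is outside the interval, a two-sided test at α = 0.01 would reject H₀: β₁ = 0.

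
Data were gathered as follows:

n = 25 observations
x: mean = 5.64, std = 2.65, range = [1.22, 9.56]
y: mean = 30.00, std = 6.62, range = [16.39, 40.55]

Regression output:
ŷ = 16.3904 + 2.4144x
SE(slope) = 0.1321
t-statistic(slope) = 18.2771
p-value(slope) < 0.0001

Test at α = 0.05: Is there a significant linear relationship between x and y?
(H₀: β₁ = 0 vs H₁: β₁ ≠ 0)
p-value < 0.0001 < α = 0.05, so we reject H₀. The relationship is significant.

Hypothesis test for the slope coefficient:

H₀: β₁ = 0 (no linear relationship)
H₁: β₁ ≠ 0 (linear relationship exists)

Test statistic: t = β̂₁ / SE(β̂₁) = 2.4144 / 0.1321 = 18.2771

With df = 23, the two-sided p-value for |t| = 18.2771 is <0.0001.

Decision rule: reject H₀ if p-value < α.
p-value < 0.0001 < α = 0.05 → reject H₀.

At α = 0.05 the data do provide convincing evidence of a nonzero slope.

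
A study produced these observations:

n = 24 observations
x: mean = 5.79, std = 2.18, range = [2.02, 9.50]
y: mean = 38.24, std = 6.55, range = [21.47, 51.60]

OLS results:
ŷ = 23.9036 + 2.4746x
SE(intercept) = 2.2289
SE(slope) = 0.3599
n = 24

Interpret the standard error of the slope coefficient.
SE(slope) = 0.3599 measures the uncertainty in the estimated slope. The coefficient is estimated precisely (SE/|β̂₁| = 14.5%).

SE(β̂₁) = s / √Sxx, where s is the residual standard deviation and Sxx = Σ(x − x̄)². It is the yardstick for how far β̂₁ = 2.4746 could plausibly be from the true slope.

Relative precision:
- SE / |β̂₁| = 0.3599 / 2.4746 = 14.5%
- Rule of thumb (under 20%: precise; 20% to under 50%: moderately precise; 50% or more: imprecise) → precise

Link to the t-test: t = β̂₁ / SE(β̂₁) = 2.4746 / 0.3599 = 6.8758, the statistic for H₀: β₁ = 0.

What drives SE(β̂₁): larger n (here n = 24) → smaller SE; wider spread of x values → smaller SE.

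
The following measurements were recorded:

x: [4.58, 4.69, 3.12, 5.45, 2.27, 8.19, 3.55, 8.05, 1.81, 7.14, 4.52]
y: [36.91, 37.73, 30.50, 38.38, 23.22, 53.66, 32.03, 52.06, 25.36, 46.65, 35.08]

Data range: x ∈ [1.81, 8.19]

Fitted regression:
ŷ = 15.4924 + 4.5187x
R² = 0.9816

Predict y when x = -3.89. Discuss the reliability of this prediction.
ŷ = -2.0853 (extrapolation — x = -3.89 lies outside [1.81, 8.19], so reliability is low).

Prediction calculation:
ŷ = 15.4924 + 4.5187 × (-3.89)
ŷ = -2.0853

Reliability:
- Data range: x ∈ [1.81, 8.19]
- Prediction point: x = -3.89 is 5.70 units below the observed range → this is EXTRAPOLATION, not interpolation

Why that matters here:
- The linear relationship may not hold outside the observed range
- Real relationships often flatten, saturate, or turn nonlinear at extremes

A defensible statement: 'if the linear trend continued to x = -3.89, y would be about -2.0853' — the premise is untested.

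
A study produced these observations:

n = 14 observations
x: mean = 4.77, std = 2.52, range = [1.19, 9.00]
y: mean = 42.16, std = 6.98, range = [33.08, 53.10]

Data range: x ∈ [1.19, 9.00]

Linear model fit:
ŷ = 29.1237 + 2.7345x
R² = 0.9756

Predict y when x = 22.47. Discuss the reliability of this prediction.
ŷ = 90.5679 (extrapolation — x = 22.47 lies outside [1.19, 9.00], so reliability is low).

Prediction calculation:
ŷ = 29.1237 + 2.7345 × 22.47
ŷ = 90.5679

Reliability:
- Data range: x ∈ [1.19, 9.00]
- Prediction point: x = 22.47 is 13.47 units above the observed range → this is EXTRAPOLATION, not interpolation

Why that matters here:
- Real relationships often flatten, saturate, or turn nonlinear at extremes
- The standard error of prediction grows with (x − x̄)², and x = 22.47 is far from x̄ = 4.77
- R² describes fit only over the sampled x values; it says nothing about behaviour beyond them

The R² = 0.9756 only validates the fit within [1.19, 9.00]; treat ŷ = 90.5679 with caution.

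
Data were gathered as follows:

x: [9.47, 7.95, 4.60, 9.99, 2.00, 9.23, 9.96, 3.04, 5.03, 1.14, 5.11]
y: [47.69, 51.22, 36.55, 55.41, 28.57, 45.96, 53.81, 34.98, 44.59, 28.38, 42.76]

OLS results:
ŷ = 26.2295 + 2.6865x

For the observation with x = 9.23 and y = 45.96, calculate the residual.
Residual = -5.0659

The residual is the difference between the actual value and the predicted value:

Residual = y - ŷ

Step 1: Calculate predicted value
ŷ = 26.2295 + 2.6865 × 9.23
ŷ = 51.0259

Step 2: Calculate residual
Residual = 45.96 - 51.0259
Residual = -5.0659

Interpretation: the model overestimates the actual value by 5.0659 at this point (negative residual → observation lies below the fitted line).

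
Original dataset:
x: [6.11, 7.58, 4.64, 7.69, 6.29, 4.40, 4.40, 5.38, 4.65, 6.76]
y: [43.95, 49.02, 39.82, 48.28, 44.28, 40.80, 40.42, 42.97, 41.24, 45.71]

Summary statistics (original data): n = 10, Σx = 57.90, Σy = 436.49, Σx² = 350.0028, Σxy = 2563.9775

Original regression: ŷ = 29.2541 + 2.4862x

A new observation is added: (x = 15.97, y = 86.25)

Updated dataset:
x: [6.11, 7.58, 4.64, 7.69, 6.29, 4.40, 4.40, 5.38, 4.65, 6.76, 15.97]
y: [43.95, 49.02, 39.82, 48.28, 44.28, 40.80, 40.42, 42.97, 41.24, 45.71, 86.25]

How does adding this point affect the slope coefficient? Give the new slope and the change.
The slope changes from 2.4862 to 3.9547 (change of +1.4685, or +59.1%).

x = 15.97 lies well outside the original x-range [4.40, 7.69] (x̄ ≈ 5.79), so this observation has high leverage and can move the slope substantially.

Step 1: Update the sums with the new point (n goes from 10 to 11)
Σx  = 57.90 + 15.97 = 73.87
Σy  = 436.49 + 86.25 = 522.74
Σx² = 350.0028 + 15.97² = 350.0028 + 255.0409 = 605.0437
Σxy = 2563.9775 + 15.97×86.25 = 2563.9775 + 1377.4125 = 3941.3900

Step 2: Recompute the slope with b₁ = (nΣxy − ΣxΣy) / (nΣx² − (Σx)²)
Numerator   = 11×3941.3900 − 73.87×522.74 = 43355.2900 − 38614.8038 = 4740.4862
Denominator = 11×605.0437 − 73.87² = 6655.4807 − 5456.7769 = 1198.7038
b₁(new) = 4740.4862 / 1198.7038 = 3.9547

(Same formula on the original sums: (10×2563.9775 − 57.90×436.49) / (10×350.0028 − 57.90²) = 367.0040 / 147.6180 = 2.4862, matching the given fit.)

Step 3: Change in slope
Δβ₁ = 3.9547 − 2.4862 = +1.4685
Relative change = +1.4685 / 2.4862 × 100% = +59.1%
→ the slope increases when the point is added.

A high-leverage point only changes the slope if it is off the original line; here y = 86.25 is above the original trend, so the slope increases.
In practice: refit with and without it and report both if conclusions differ.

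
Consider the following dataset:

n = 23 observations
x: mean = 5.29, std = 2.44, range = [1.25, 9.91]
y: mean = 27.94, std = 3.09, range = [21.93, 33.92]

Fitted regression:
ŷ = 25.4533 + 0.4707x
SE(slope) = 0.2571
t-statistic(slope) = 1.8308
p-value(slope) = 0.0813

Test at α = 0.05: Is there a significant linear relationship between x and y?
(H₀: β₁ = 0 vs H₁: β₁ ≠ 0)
Since p-value = 0.0813 ≥ α = 0.05, fail to reject H₀ — the slope is not significantly different from 0.

Hypothesis test for the slope coefficient:

H₀: β₁ = 0 (no linear relationship)
H₁: β₁ ≠ 0 (linear relationship exists)

Test statistic: t = β̂₁ / SE(β̂₁) = 0.4707 / 0.2571 = 1.8308

With df = 21, the two-sided p-value for |t| = 1.8308 is 0.0813.

Decision rule: reject H₀ if p-value < α.
p-value = 0.0813 ≥ α = 0.05 → fail to reject H₀.

Conclusion: the linear association between x and y is not significant at the 5% level.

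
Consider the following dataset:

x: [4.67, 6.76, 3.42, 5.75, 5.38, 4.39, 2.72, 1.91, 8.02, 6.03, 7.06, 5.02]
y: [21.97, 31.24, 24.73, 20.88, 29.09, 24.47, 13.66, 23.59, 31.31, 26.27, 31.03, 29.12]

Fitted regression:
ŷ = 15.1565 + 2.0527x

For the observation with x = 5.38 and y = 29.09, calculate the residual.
Residual = 2.8900

The residual is the difference between the actual value and the predicted value:

Residual = y - ŷ

Step 1: Calculate predicted value
ŷ = 15.1565 + 2.0527 × 5.38
ŷ = 26.2000

Step 2: Calculate residual
Residual = 29.09 - 26.2000
Residual = 2.8900

The residual is positive, so the observed y = 29.09 sits above the regression line (the line underestimates it by 2.8900).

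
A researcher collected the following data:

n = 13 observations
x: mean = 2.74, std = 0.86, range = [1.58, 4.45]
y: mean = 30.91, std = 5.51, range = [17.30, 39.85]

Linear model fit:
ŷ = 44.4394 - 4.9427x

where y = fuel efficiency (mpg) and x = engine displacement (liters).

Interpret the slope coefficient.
For each additional liter of engine displacement, predicted fuel efficiency decreases by approximately 4.9427 mpg.

β₁ = -4.9427 is the change in predicted fuel efficiency (mpg) per additional liter of engine displacement.

Interpretation:
- Engine displacement up by 1 liter → predicted fuel efficiency decreases by 4.9427 mpg
- The effect is assumed constant over the observed range of x (linearity)

(β₀ = 44.4394 is the fitted value at x = 0 and is not part of the slope interpretation.)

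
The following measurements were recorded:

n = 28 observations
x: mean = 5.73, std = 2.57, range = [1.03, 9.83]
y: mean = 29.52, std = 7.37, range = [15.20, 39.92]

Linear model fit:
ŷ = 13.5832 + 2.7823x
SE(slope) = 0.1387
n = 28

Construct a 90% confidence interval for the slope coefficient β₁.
The 90% CI for β₁ is (2.5457, 3.0189)

Confidence interval for the slope:

The 90% CI for β₁ is: β̂₁ ± t*(α/2, n-2) × SE(β̂₁)

Step 1: Find critical t-value
- Confidence level = 0.9
- Degrees of freedom = n - 2 = 28 - 2 = 26
- t*(α/2, 26) = 1.7056

Step 2: Calculate margin of error
Margin = 1.7056 × 0.1387 = 0.2366

Step 3: Construct interval
CI = 2.7823 ± 0.2366
CI = (2.5457, 3.0189)

Interpretation: each one-unit increase in x is associated with a change in mean y of between 2.5457 and 3.0189, with 90% confidence.
Both endpoints are positive, so the data support a genuinely positive slope at this confidence level.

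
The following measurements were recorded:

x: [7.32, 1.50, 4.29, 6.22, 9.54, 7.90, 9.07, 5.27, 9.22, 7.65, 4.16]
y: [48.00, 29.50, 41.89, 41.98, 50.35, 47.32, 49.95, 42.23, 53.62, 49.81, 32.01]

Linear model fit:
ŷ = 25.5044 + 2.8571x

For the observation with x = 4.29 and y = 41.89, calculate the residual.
Residual = 4.1286

The residual is the difference between the actual value and the predicted value:

Residual = y - ŷ

Step 1: Calculate predicted value
ŷ = 25.5044 + 2.8571 × 4.29
ŷ = 37.7614

Step 2: Calculate residual
Residual = 41.89 - 37.7614
Residual = 4.1286

Sign check: y > ŷ, so the point is above the line and the fit underestimates here.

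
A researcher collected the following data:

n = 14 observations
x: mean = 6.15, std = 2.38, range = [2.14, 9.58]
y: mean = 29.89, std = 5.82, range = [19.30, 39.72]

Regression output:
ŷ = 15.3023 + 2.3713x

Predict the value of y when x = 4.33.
ŷ = 25.5700

To predict y for x = 4.33, substitute into the regression equation:

ŷ = 15.3023 + 2.3713 × 4.33
ŷ = 15.3023 + 10.2677
ŷ = 25.5700

This is a point prediction; actual observations scatter around it by roughly the residual standard deviation.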